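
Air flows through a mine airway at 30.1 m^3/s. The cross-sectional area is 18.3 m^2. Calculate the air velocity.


Velocity = flow rate / cross-sectional area
= 30.1 / 18.3
= 1.6448 m/s

1.6448 m/s


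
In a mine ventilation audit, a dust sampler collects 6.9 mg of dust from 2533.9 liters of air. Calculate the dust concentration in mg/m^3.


Convert liters to m^3: 1 m^3 = 1000 L
Concentration = mass / volume * 1000
= 6.9 / 2533.9 * 1000
= 0.002723075102 * 1000
= 2.7231 mg/m^3

2.7231 mg/m^3


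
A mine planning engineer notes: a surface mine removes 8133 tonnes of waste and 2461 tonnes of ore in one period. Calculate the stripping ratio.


Stripping ratio = waste tonnage / ore tonnage
= 8133 / 2461
= 3.3048

3.3048


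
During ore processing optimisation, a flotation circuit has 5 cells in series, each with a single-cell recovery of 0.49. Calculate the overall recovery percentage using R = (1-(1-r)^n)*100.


96.5497%

Complement of single-cell recovery:
1 - r = 1 - 0.49 = 0.51
Raise to power n:
(1 - r)^5 = 0.51^5 = 0.0345025251
Overall recovery:
R = (1 - 0.0345025251) * 100
= 96.5497%


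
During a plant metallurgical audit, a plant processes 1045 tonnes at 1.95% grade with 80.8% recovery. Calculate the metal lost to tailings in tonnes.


3.9125 tonnes

Total metal in feed:
= 1045 * 1.95 / 100 = 20.3775 tonnes
Metal recovered:
= 20.3775 * 80.8 / 100 = 16.46502 tonnes
Metal lost to tailings:
= 20.3775 - 16.46502
= 3.9125 tonnes


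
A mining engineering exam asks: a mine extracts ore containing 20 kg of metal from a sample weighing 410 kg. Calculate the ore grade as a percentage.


4.878%

Ore grade = (metal mass / ore mass) * 100
= (20 / 410) * 100
= 0.0487804878 * 100
= 4.878%


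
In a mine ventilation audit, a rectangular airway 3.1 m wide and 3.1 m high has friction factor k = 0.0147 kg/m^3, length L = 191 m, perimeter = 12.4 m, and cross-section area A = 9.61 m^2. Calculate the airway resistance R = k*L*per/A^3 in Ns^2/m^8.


Compute the numerator:
k * L * per = 0.0147 * 191 * 12.4
= 34.81548
Compute the denominator:
A^3 = 9.61^3 = 887.503681
Resistance:
R = 34.81548 / 887.503681
= 0.0392 Ns^2/m^8

0.0392 Ns^2/m^8


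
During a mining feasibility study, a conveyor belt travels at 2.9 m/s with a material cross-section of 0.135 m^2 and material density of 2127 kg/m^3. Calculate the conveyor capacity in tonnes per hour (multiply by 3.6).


Volumetric flow = speed * area
= 2.9 * 0.135 = 0.3915 m^3/s
Mass flow = volumetric * density
= 0.3915 * 2127 = 832.7205 kg/s
Convert to t/h: multiply by 3.6
Capacity = 832.7205 * 3.6
= 2997.7938 t/h

2997.7938 t/h


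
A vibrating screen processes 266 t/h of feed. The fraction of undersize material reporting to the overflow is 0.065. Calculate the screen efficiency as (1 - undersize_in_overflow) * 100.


93.5%

Screen efficiency = (1 - fraction of undersize in overflow) * 100
= (1 - 0.065) * 100
= 0.935 * 100
= 93.5%


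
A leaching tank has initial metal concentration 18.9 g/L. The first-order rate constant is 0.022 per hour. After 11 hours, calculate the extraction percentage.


21.4944%

Compute the exponent:
-k * t = -0.022 * 11 = -0.242
Remaining concentration:
C = 18.9 * exp(-0.242)
= 18.9 * 0.7850561776
= 14.83756176 g/L
Extracted = 18.9 - 14.83756176 = 4.062438244 g/L
Extraction % = 4.062438244 / 18.9 * 100
= 21.4944%


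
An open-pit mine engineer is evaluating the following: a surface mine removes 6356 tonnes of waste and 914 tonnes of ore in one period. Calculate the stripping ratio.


6.954

Stripping ratio = waste tonnage / ore tonnage
= 6356 / 914
= 6.954


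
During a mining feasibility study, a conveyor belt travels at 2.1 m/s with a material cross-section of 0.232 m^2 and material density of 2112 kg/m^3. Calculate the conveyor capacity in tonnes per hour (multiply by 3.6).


3704.279 t/h

Volumetric flow = speed * area
= 2.1 * 0.232 = 0.4872 m^3/s
Mass flow = volumetric * density
= 0.4872 * 2112 = 1028.9664 kg/s
Convert to t/h: multiply by 3.6
Capacity = 1028.9664 * 3.6
= 3704.279 t/h


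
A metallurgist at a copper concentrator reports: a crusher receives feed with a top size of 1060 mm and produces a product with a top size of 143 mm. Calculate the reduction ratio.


7.4126

Reduction ratio = feed size / product size
= 1060 / 143
= 7.4126


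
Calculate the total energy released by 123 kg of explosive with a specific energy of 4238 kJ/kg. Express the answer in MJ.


521.274 MJ

Energy = mass * specific_energy / 1000
= 123 * 4238 / 1000
= 521274 / 1000
= 521.274 MJ


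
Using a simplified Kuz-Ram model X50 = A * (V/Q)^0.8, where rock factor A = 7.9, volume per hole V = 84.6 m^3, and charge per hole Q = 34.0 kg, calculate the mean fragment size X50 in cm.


16.381 cm

Compute V/Q:
V/Q = 84.6 / 34.0 = 2.488235294
Raise to the power 0.8:
(V/Q)^0.8 = 2.488235294^0.8 = 2.073543529
Multiply by A:
X50 = 7.9 * 2.073543529
= 16.381 cm


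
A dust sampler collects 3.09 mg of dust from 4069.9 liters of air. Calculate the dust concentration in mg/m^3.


Convert liters to m^3: 1 m^3 = 1000 L
Concentration = mass / volume * 1000
= 3.09 / 4069.9 * 1000
= 0.0007592324136 * 1000
= 0.7592 mg/m^3

0.7592 mg/m^3


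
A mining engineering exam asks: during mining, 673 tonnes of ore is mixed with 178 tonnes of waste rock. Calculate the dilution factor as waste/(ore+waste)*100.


20.9166%

Total material = ore + waste
= 673 + 178 = 851 tonnes
Dilution = waste / total * 100
= 178 / 851 * 100
= 0.2091656874 * 100
= 20.9166%


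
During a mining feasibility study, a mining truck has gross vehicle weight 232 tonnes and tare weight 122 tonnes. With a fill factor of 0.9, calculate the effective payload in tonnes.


99.0 tonnes

Maximum payload = gross - tare
= 232 - 122 = 110 tonnes
Effective payload = max payload * fill factor
= 110 * 0.9
= 99.0 tonnes


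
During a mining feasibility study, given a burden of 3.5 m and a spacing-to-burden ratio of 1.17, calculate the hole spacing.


4.095 m

Spacing = burden * ratio
= 3.5 * 1.17
= 4.095 m


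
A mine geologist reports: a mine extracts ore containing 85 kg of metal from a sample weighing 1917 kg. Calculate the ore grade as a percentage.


Ore grade = (metal mass / ore mass) * 100
= (85 / 1917) * 100
= 0.04434011476 * 100
= 4.434%

4.434%


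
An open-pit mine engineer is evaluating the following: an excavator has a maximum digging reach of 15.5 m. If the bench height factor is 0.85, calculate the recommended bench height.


13.175 m

Bench height = reach * factor
= 15.5 * 0.85
= 13.175 m


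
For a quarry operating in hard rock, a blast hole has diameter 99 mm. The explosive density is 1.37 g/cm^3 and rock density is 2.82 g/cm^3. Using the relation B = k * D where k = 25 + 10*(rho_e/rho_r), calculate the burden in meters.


2.956 m

First, compute k:
rho_e / rho_r = 1.37 / 2.82 = 0.4858156028
k = 25 + 10 * 0.4858156028 = 29.85815603
Then, compute burden:
B = k * D / 1000 = 29.85815603 * 99 / 1000
= 2955.957447 / 1000
= 2.956 m


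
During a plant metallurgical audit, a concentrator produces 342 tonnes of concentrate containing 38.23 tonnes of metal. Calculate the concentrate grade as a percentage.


11.1784%

Grade = (metal in concentrate / concentrate mass) * 100
= (38.23 / 342) * 100
= 0.1117836257 * 100
= 11.1784%


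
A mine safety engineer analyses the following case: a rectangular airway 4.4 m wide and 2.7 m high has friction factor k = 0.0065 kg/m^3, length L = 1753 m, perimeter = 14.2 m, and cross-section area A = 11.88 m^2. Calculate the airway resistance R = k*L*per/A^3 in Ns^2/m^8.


0.0965 Ns^2/m^8

Compute the numerator:
k * L * per = 0.0065 * 1753 * 14.2
= 161.8019
Compute the denominator:
A^3 = 11.88^3 = 1676.676672
Resistance:
R = 161.8019 / 1676.676672
= 0.0965 Ns^2/m^8


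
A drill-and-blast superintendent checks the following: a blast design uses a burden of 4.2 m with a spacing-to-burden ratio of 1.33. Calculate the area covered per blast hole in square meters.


First, find the spacing:
Spacing = burden * ratio = 4.2 * 1.33
= 5.586 m
Then, calculate the area:
Area = burden * spacing = 4.2 * 5.586
= 23.4612 m^2

23.4612 m^2


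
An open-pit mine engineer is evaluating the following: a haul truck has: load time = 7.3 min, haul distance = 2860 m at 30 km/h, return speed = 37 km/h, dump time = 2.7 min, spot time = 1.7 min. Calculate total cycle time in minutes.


Convert haul speed to m/min: 30 * 1000/60 = 500 m/min
Haul time = 2860 / 500 = 5.72 min
Convert return speed to m/min: 37 * 1000/60 = 616.6666667 m/min
Return time = 2860 / 616.6666667 = 4.637837838 min
Total cycle time:
= 7.3 + 5.72 + 2.7 + 4.637837838 + 1.7
= 22.0578 min

22.0578 min


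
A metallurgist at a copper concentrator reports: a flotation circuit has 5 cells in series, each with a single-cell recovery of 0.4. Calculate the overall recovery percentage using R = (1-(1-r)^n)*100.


92.224%

Complement of single-cell recovery:
1 - r = 1 - 0.4 = 0.6
Raise to power n:
(1 - r)^5 = 0.6^5 = 0.07776
Overall recovery:
R = (1 - 0.07776) * 100
= 92.224%


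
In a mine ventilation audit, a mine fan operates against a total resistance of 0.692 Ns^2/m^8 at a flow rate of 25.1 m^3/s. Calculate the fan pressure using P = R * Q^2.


Compute Q^2:
Q^2 = 25.1^2 = 630.01
Compute pressure:
P = R * Q^2 = 0.692 * 630.01
= 435.9669 Pa

435.9669 Pa


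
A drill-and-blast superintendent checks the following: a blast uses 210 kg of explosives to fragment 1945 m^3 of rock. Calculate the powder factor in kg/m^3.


0.108 kg/m^3

Powder factor = explosive mass / rock volume
= 210 / 1945
= 0.108 kg/m^3


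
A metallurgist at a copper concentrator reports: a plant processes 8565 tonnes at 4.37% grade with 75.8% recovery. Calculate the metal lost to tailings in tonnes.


90.5783 tonnes

Total metal in feed:
= 8565 * 4.37 / 100 = 374.2905 tonnes
Metal recovered:
= 374.2905 * 75.8 / 100 = 283.712199 tonnes
Metal lost to tailings:
= 374.2905 - 283.712199
= 90.5783 tonnes


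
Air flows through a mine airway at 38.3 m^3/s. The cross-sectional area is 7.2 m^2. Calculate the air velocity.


Velocity = flow rate / cross-sectional area
= 38.3 / 7.2
= 5.3194 m/s

5.3194 m/s


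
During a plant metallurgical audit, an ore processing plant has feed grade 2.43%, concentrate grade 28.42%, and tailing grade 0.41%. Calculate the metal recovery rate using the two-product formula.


84.3444%

Using the two-product formula:
R = 100 * c * (f - t) / (f * (c - t))
Numerator = 100 * 28.42 * (2.43 - 0.41)
= 100 * 28.42 * 2.02
= 5740.84
Denominator = 2.43 * (28.42 - 0.41)
= 2.43 * 28.01
= 68.0643
R = 5740.84 / 68.0643
= 84.3444%


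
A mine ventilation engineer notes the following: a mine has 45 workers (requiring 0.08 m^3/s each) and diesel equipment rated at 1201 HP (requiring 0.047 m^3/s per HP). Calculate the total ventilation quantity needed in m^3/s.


Airflow for workers:
Q_people = 45 * 0.08 = 3.6 m^3/s
Airflow for diesel equipment:
Q_diesel = 1201 * 0.047 = 56.447 m^3/s
Total ventilation:
Q_total = 3.6 + 56.447
= 60.047 m^3/s

60.047 m^3/s


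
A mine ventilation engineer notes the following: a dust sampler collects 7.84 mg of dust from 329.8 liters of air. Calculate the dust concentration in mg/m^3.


23.772 mg/m^3

Convert liters to m^3: 1 m^3 = 1000 L
Concentration = mass / volume * 1000
= 7.84 / 329.8 * 1000
= 0.02377198302 * 1000
= 23.772 mg/m^3


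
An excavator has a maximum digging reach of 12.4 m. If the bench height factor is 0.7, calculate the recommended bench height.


Bench height = reach * factor
= 12.4 * 0.7
= 8.68 m

8.68 m


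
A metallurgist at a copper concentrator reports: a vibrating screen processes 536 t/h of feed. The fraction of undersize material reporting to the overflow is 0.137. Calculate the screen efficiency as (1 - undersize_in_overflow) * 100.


86.3%

Screen efficiency = (1 - fraction of undersize in overflow) * 100
= (1 - 0.137) * 100
= 0.863 * 100
= 86.3%


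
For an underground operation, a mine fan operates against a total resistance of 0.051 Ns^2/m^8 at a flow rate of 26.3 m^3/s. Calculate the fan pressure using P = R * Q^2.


Compute Q^2:
Q^2 = 26.3^2 = 691.69
Compute pressure:
P = R * Q^2 = 0.051 * 691.69
= 35.2762 Pa

35.2762 Pa


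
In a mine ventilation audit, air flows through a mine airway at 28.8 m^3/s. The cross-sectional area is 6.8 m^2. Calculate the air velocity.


4.2353 m/s

Velocity = flow rate / cross-sectional area
= 28.8 / 6.8
= 4.2353 m/s


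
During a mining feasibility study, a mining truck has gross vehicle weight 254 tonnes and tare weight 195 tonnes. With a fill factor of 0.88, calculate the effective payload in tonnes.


51.92 tonnes

Maximum payload = gross - tare
= 254 - 195 = 59 tonnes
Effective payload = max payload * fill factor
= 59 * 0.88
= 51.92 tonnes


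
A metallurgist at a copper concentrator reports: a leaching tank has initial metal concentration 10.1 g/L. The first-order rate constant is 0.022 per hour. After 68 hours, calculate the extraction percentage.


77.5976%

Compute the exponent:
-k * t = -0.022 * 68 = -1.496
Remaining concentration:
C = 10.1 * exp(-1.496)
= 10.1 * 0.2240244682
= 2.262647129 g/L
Extracted = 10.1 - 2.262647129 = 7.837352871 g/L
Extraction % = 7.837352871 / 10.1 * 100
= 77.5976%


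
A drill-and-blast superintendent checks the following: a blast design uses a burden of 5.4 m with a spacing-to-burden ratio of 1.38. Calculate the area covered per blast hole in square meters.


40.2408 m^2

First, find the spacing:
Spacing = burden * ratio = 5.4 * 1.38
= 7.452 m
Then, calculate the area:
Area = burden * spacing = 5.4 * 7.452
= 40.2408 m^2


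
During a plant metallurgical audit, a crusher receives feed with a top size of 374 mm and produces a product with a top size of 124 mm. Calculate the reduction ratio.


Reduction ratio = feed size / product size
= 374 / 124
= 3.0161

3.0161


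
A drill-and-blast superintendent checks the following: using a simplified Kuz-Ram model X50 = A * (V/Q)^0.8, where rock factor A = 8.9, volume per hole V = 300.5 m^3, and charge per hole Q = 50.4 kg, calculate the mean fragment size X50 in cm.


Compute V/Q:
V/Q = 300.5 / 50.4 = 5.962301587
Raise to the power 0.8:
(V/Q)^0.8 = 5.962301587^0.8 = 4.171873699
Multiply by A:
X50 = 8.9 * 4.171873699
= 37.1297 cm

37.1297 cm


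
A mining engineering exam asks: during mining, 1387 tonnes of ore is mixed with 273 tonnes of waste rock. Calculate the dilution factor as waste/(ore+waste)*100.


Total material = ore + waste
= 1387 + 273 = 1660 tonnes
Dilution = waste / total * 100
= 273 / 1660 * 100
= 0.1644578313 * 100
= 16.4458%

16.4458%


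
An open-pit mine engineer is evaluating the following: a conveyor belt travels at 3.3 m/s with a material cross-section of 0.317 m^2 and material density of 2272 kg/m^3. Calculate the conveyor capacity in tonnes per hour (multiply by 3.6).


8556.2611 t/h

Volumetric flow = speed * area
= 3.3 * 0.317 = 1.0461 m^3/s
Mass flow = volumetric * density
= 1.0461 * 2272 = 2376.7392 kg/s
Convert to t/h: multiply by 3.6
Capacity = 2376.7392 * 3.6
= 8556.2611 t/h


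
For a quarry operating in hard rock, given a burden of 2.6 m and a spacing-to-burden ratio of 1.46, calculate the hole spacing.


3.796 m

Spacing = burden * ratio
= 2.6 * 1.46
= 3.796 m


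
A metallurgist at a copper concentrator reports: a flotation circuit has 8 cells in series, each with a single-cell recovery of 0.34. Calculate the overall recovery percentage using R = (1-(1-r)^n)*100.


Complement of single-cell recovery:
1 - r = 1 - 0.34 = 0.66
Raise to power n:
(1 - r)^8 = 0.66^8 = 0.03600406063
Overall recovery:
R = (1 - 0.03600406063) * 100
= 96.3996%

96.3996%


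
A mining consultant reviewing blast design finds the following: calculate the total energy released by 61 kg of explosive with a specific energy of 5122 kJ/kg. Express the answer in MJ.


Energy = mass * specific_energy / 1000
= 61 * 5122 / 1000
= 312442 / 1000
= 312.442 MJ

312.442 MJ


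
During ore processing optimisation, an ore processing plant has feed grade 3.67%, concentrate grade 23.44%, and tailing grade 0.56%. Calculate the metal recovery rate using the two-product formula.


86.8152%

Using the two-product formula:
R = 100 * c * (f - t) / (f * (c - t))
Numerator = 100 * 23.44 * (3.67 - 0.56)
= 100 * 23.44 * 3.11
= 7289.84
Denominator = 3.67 * (23.44 - 0.56)
= 3.67 * 22.88
= 83.9696
R = 7289.84 / 83.9696
= 86.8152%


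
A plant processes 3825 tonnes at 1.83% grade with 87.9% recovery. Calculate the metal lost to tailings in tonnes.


8.4697 tonnes

Total metal in feed:
= 3825 * 1.83 / 100 = 69.9975 tonnes
Metal recovered:
= 69.9975 * 87.9 / 100 = 61.5278025 tonnes
Metal lost to tailings:
= 69.9975 - 61.5278025
= 8.4697 tonnes


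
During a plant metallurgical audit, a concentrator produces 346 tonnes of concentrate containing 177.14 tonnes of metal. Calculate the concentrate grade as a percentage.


Grade = (metal in concentrate / concentrate mass) * 100
= (177.14 / 346) * 100
= 0.5119653179 * 100
= 51.1965%

51.1965%


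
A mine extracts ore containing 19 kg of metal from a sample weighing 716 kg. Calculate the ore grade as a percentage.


Ore grade = (metal mass / ore mass) * 100
= (19 / 716) * 100
= 0.02653631285 * 100
= 2.6536%

2.6536%


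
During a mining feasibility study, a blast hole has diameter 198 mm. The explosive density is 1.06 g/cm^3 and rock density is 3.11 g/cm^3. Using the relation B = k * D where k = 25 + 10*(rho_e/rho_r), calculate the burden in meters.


First, compute k:
rho_e / rho_r = 1.06 / 3.11 = 0.3408360129
k = 25 + 10 * 0.3408360129 = 28.40836013
Then, compute burden:
B = k * D / 1000 = 28.40836013 * 198 / 1000
= 5624.855305 / 1000
= 5.6249 m

5.6249 m


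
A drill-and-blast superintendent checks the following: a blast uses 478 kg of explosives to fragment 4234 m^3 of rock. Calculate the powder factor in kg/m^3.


Powder factor = explosive mass / rock volume
= 478 / 4234
= 0.1129 kg/m^3

0.1129 kg/m^3


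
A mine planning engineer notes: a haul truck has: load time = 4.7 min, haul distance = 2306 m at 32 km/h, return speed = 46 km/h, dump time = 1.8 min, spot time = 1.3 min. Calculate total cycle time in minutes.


Convert haul speed to m/min: 32 * 1000/60 = 533.3333333 m/min
Haul time = 2306 / 533.3333333 = 4.32375 min
Convert return speed to m/min: 46 * 1000/60 = 766.6666667 m/min
Return time = 2306 / 766.6666667 = 3.007826087 min
Total cycle time:
= 4.7 + 4.32375 + 1.8 + 3.007826087 + 1.3
= 15.1316 min

15.1316 min


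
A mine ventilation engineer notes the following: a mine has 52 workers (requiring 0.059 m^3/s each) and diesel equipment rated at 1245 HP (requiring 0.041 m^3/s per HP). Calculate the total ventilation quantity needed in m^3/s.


Airflow for workers:
Q_people = 52 * 0.059 = 3.068 m^3/s
Airflow for diesel equipment:
Q_diesel = 1245 * 0.041 = 51.045 m^3/s
Total ventilation:
Q_total = 3.068 + 51.045
= 54.113 m^3/s

54.113 m^3/s


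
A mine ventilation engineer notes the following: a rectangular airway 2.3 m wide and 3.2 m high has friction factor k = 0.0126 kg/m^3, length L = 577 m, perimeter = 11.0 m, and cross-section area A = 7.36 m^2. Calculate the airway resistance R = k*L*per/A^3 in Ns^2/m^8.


0.2006 Ns^2/m^8

Compute the numerator:
k * L * per = 0.0126 * 577 * 11.0
= 79.9722
Compute the denominator:
A^3 = 7.36^3 = 398.688256
Resistance:
R = 79.9722 / 398.688256
= 0.2006 Ns^2/m^8


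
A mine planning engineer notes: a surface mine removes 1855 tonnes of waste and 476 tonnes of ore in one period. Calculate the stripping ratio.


Stripping ratio = waste tonnage / ore tonnage
= 1855 / 476
= 3.8971

3.8971


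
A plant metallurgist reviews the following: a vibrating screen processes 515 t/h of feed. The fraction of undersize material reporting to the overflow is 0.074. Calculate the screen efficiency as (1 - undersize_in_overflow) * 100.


Screen efficiency = (1 - fraction of undersize in overflow) * 100
= (1 - 0.074) * 100
= 0.926 * 100
= 92.6%

92.6%


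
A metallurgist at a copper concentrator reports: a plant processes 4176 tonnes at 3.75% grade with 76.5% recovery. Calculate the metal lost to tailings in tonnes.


36.801 tonnes

Total metal in feed:
= 4176 * 3.75 / 100 = 156.6 tonnes
Metal recovered:
= 156.6 * 76.5 / 100 = 119.799 tonnes
Metal lost to tailings:
= 156.6 - 119.799
= 36.801 tonnes


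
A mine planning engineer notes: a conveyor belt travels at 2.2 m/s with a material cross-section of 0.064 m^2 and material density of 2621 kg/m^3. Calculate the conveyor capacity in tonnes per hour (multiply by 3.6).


Volumetric flow = speed * area
= 2.2 * 0.064 = 0.1408 m^3/s
Mass flow = volumetric * density
= 0.1408 * 2621 = 369.0368 kg/s
Convert to t/h: multiply by 3.6
Capacity = 369.0368 * 3.6
= 1328.5325 t/h

1328.5325 t/h


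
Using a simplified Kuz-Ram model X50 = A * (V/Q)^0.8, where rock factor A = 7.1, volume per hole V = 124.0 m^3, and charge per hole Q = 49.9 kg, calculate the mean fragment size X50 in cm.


Compute V/Q:
V/Q = 124.0 / 49.9 = 2.48496994
Raise to the power 0.8:
(V/Q)^0.8 = 2.48496994^0.8 = 2.071366326
Multiply by A:
X50 = 7.1 * 2.071366326
= 14.7067 cm

14.7067 cm


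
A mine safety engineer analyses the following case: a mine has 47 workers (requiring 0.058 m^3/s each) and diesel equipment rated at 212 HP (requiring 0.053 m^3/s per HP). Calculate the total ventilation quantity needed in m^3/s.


Airflow for workers:
Q_people = 47 * 0.058 = 2.726 m^3/s
Airflow for diesel equipment:
Q_diesel = 212 * 0.053 = 11.236 m^3/s
Total ventilation:
Q_total = 2.726 + 11.236
= 13.962 m^3/s

13.962 m^3/s


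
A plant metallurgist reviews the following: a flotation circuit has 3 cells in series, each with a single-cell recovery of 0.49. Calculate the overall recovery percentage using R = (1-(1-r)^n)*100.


86.7349%

Complement of single-cell recovery:
1 - r = 1 - 0.49 = 0.51
Raise to power n:
(1 - r)^3 = 0.51^3 = 0.132651
Overall recovery:
R = (1 - 0.132651) * 100
= 86.7349%


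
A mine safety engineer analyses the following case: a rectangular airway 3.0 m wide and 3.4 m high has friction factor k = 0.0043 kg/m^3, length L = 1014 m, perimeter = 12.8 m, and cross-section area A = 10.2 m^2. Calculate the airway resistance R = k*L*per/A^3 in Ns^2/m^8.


0.0526 Ns^2/m^8

Compute the numerator:
k * L * per = 0.0043 * 1014 * 12.8
= 55.81056
Compute the denominator:
A^3 = 10.2^3 = 1061.208
Resistance:
R = 55.81056 / 1061.208
= 0.0526 Ns^2/m^8


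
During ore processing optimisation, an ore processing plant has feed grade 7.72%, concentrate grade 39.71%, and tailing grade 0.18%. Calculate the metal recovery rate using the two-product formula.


98.1131%

Using the two-product formula:
R = 100 * c * (f - t) / (f * (c - t))
Numerator = 100 * 39.71 * (7.72 - 0.18)
= 100 * 39.71 * 7.54
= 29941.34
Denominator = 7.72 * (39.71 - 0.18)
= 7.72 * 39.53
= 305.1716
R = 29941.34 / 305.1716
= 98.1131%


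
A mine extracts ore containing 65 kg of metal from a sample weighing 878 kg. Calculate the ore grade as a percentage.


Ore grade = (metal mass / ore mass) * 100
= (65 / 878) * 100
= 0.07403189066 * 100
= 7.4032%

7.4032%


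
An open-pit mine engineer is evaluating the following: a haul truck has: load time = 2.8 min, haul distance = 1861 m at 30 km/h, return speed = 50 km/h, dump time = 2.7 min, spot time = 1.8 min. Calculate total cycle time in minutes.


13.2552 min

Convert haul speed to m/min: 30 * 1000/60 = 500 m/min
Haul time = 1861 / 500 = 3.722 min
Convert return speed to m/min: 50 * 1000/60 = 833.3333333 m/min
Return time = 1861 / 833.3333333 = 2.2332 min
Total cycle time:
= 2.8 + 3.722 + 2.7 + 2.2332 + 1.8
= 13.2552 min


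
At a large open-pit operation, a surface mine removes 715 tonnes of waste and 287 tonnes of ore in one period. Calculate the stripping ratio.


2.4913

Stripping ratio = waste tonnage / ore tonnage
= 715 / 287
= 2.4913


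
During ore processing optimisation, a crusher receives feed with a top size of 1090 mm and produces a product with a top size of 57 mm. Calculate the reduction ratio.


Reduction ratio = feed size / product size
= 1090 / 57
= 19.1228

19.1228


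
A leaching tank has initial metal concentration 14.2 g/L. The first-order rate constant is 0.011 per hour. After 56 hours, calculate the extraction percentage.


Compute the exponent:
-k * t = -0.011 * 56 = -0.616
Remaining concentration:
C = 14.2 * exp(-0.616)
= 14.2 * 0.5401005246
= 7.66942745 g/L
Extracted = 14.2 - 7.66942745 = 6.53057255 g/L
Extraction % = 6.53057255 / 14.2 * 100
= 45.9899%

45.9899%


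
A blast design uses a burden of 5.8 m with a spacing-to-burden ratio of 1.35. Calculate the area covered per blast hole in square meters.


First, find the spacing:
Spacing = burden * ratio = 5.8 * 1.35
= 7.83 m
Then, calculate the area:
Area = burden * spacing = 5.8 * 7.83
= 45.414 m^2

45.414 m^2


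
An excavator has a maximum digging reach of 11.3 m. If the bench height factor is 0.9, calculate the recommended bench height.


Bench height = reach * factor
= 11.3 * 0.9
= 10.17 m

10.17 m


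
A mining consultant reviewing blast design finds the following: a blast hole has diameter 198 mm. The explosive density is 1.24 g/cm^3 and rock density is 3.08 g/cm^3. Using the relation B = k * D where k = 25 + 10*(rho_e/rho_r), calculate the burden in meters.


First, compute k:
rho_e / rho_r = 1.24 / 3.08 = 0.4025974026
k = 25 + 10 * 0.4025974026 = 29.02597403
Then, compute burden:
B = k * D / 1000 = 29.02597403 * 198 / 1000
= 5747.142857 / 1000
= 5.7471 m

5.7471 m


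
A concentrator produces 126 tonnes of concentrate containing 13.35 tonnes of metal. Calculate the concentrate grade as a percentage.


10.5952%

Grade = (metal in concentrate / concentrate mass) * 100
= (13.35 / 126) * 100
= 0.105952381 * 100
= 10.5952%


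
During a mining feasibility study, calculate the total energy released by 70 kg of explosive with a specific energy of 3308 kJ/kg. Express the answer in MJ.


231.56 MJ

Energy = mass * specific_energy / 1000
= 70 * 3308 / 1000
= 231560 / 1000
= 231.56 MJ


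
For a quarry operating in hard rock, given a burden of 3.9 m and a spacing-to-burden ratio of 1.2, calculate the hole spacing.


4.68 m

Spacing = burden * ratio
= 3.9 * 1.2
= 4.68 m


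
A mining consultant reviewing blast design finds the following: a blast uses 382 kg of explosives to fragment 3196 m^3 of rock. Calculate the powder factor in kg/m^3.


0.1195 kg/m^3

Powder factor = explosive mass / rock volume
= 382 / 3196
= 0.1195 kg/m^3


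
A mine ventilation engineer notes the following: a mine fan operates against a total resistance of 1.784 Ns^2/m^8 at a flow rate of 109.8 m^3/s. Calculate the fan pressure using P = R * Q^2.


Compute Q^2:
Q^2 = 109.8^2 = 12056.04
Compute pressure:
P = R * Q^2 = 1.784 * 12056.04
= 21507.9754 Pa

21507.9754 Pa


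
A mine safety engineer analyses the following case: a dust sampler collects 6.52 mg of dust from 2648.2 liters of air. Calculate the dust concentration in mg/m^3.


2.462 mg/m^3

Convert liters to m^3: 1 m^3 = 1000 L
Concentration = mass / volume * 1000
= 6.52 / 2648.2 * 1000
= 0.002462049694 * 1000
= 2.462 mg/m^3


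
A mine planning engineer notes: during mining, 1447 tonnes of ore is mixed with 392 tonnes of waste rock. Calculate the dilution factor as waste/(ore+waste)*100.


21.3159%

Total material = ore + waste
= 1447 + 392 = 1839 tonnes
Dilution = waste / total * 100
= 392 / 1839 * 100
= 0.2131593257 * 100
= 21.3159%


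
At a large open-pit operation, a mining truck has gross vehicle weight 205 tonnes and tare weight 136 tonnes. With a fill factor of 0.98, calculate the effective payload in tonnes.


67.62 tonnes

Maximum payload = gross - tare
= 205 - 136 = 69 tonnes
Effective payload = max payload * fill factor
= 69 * 0.98
= 67.62 tonnes


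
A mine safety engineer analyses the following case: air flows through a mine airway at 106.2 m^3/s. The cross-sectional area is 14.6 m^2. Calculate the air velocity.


Velocity = flow rate / cross-sectional area
= 106.2 / 14.6
= 7.274 m/s

7.274 m/s


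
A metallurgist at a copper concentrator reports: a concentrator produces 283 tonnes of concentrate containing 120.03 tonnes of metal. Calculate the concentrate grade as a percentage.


42.4134%

Grade = (metal in concentrate / concentrate mass) * 100
= (120.03 / 283) * 100
= 0.4241342756 * 100
= 42.4134%


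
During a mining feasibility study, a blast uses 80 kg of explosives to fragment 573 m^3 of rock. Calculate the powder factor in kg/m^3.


Powder factor = explosive mass / rock volume
= 80 / 573
= 0.1396 kg/m^3

0.1396 kg/m^3


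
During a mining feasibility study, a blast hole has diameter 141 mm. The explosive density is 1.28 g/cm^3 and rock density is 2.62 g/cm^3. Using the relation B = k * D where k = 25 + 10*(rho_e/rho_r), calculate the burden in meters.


First, compute k:
rho_e / rho_r = 1.28 / 2.62 = 0.4885496183
k = 25 + 10 * 0.4885496183 = 29.88549618
Then, compute burden:
B = k * D / 1000 = 29.88549618 * 141 / 1000
= 4213.854962 / 1000
= 4.2139 m

4.2139 m


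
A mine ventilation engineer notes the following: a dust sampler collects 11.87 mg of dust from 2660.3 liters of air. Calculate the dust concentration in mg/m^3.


Convert liters to m^3: 1 m^3 = 1000 L
Concentration = mass / volume * 1000
= 11.87 / 2660.3 * 1000
= 0.004461902793 * 1000
= 4.4619 mg/m^3

4.4619 mg/m^3


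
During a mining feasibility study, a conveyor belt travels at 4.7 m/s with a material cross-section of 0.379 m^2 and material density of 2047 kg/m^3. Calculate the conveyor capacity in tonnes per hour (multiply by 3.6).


Volumetric flow = speed * area
= 4.7 * 0.379 = 1.7813 m^3/s
Mass flow = volumetric * density
= 1.7813 * 2047 = 3646.3211 kg/s
Convert to t/h: multiply by 3.6
Capacity = 3646.3211 * 3.6
= 13126.756 t/h

13126.756 t/h


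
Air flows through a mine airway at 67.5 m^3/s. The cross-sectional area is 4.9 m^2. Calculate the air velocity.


Velocity = flow rate / cross-sectional area
= 67.5 / 4.9
= 13.7755 m/s

13.7755 m/s


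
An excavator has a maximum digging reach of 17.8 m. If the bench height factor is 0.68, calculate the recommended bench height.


12.104 m

Bench height = reach * factor
= 17.8 * 0.68
= 12.104 m


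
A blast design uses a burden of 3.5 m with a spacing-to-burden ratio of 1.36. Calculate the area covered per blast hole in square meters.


First, find the spacing:
Spacing = burden * ratio = 3.5 * 1.36
= 4.76 m
Then, calculate the area:
Area = burden * spacing = 3.5 * 4.76
= 16.66 m^2

16.66 m^2


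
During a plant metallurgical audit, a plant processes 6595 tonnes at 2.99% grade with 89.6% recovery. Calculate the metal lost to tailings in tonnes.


20.5078 tonnes

Total metal in feed:
= 6595 * 2.99 / 100 = 197.1905 tonnes
Metal recovered:
= 197.1905 * 89.6 / 100 = 176.682688 tonnes
Metal lost to tailings:
= 197.1905 - 176.682688
= 20.5078 tonnes


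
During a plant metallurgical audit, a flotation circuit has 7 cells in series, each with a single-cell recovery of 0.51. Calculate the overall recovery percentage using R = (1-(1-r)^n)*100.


99.3218%

Complement of single-cell recovery:
1 - r = 1 - 0.51 = 0.49
Raise to power n:
(1 - r)^7 = 0.49^7 = 0.006782230728
Overall recovery:
R = (1 - 0.006782230728) * 100
= 99.3218%


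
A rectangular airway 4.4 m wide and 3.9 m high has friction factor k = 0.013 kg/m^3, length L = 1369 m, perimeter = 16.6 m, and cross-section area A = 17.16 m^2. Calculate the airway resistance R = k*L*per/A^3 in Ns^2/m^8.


Compute the numerator:
k * L * per = 0.013 * 1369 * 16.6
= 295.4302
Compute the denominator:
A^3 = 17.16^3 = 5053.029696
Resistance:
R = 295.4302 / 5053.029696
= 0.0585 Ns^2/m^8

0.0585 Ns^2/m^8


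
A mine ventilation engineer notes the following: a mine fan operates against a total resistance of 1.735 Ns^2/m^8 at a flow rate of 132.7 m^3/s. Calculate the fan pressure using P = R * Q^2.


30552.1182 Pa

Compute Q^2:
Q^2 = 132.7^2 = 17609.29
Compute pressure:
P = R * Q^2 = 1.735 * 17609.29
= 30552.1182 Pa


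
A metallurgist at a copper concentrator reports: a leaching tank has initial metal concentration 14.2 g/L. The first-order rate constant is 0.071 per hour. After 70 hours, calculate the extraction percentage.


99.3057%

Compute the exponent:
-k * t = -0.071 * 70 = -4.97
Remaining concentration:
C = 14.2 * exp(-4.97)
= 14.2 * 0.006943148035
= 0.09859270209 g/L
Extracted = 14.2 - 0.09859270209 = 14.1014073 g/L
Extraction % = 14.1014073 / 14.2 * 100
= 99.3057%


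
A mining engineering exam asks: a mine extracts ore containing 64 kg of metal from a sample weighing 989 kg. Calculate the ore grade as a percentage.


6.4712%

Ore grade = (metal mass / ore mass) * 100
= (64 / 989) * 100
= 0.06471183013 * 100
= 6.4712%


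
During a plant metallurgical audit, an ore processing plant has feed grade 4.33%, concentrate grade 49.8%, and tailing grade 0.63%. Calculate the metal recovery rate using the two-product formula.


Using the two-product formula:
R = 100 * c * (f - t) / (f * (c - t))
Numerator = 100 * 49.8 * (4.33 - 0.63)
= 100 * 49.8 * 3.7
= 18426.0
Denominator = 4.33 * (49.8 - 0.63)
= 4.33 * 49.17
= 212.9061
R = 18426.0 / 212.9061
= 86.5452%

86.5452%


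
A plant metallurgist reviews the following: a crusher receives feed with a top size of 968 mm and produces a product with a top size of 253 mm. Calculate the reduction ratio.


Reduction ratio = feed size / product size
= 968 / 253
= 3.8261

3.8261


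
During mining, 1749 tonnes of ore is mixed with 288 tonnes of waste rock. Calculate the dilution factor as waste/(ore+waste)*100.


14.1384%

Total material = ore + waste
= 1749 + 288 = 2037 tonnes
Dilution = waste / total * 100
= 288 / 2037 * 100
= 0.1413843888 * 100
= 14.1384%


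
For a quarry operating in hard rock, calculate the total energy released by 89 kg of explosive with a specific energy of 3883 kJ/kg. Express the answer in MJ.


Energy = mass * specific_energy / 1000
= 89 * 3883 / 1000
= 345587 / 1000
= 345.587 MJ

345.587 MJ


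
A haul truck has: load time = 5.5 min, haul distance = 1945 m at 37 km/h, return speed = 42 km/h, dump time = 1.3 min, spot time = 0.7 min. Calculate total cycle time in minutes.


Convert haul speed to m/min: 37 * 1000/60 = 616.6666667 m/min
Haul time = 1945 / 616.6666667 = 3.154054054 min
Convert return speed to m/min: 42 * 1000/60 = 700 m/min
Return time = 1945 / 700 = 2.778571429 min
Total cycle time:
= 5.5 + 3.154054054 + 1.3 + 2.778571429 + 0.7
= 13.4326 min

13.4326 min


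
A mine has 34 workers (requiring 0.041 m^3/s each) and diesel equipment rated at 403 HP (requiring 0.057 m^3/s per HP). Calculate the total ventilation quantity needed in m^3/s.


Airflow for workers:
Q_people = 34 * 0.041 = 1.394 m^3/s
Airflow for diesel equipment:
Q_diesel = 403 * 0.057 = 22.971 m^3/s
Total ventilation:
Q_total = 1.394 + 22.971
= 24.365 m^3/s

24.365 m^3/s


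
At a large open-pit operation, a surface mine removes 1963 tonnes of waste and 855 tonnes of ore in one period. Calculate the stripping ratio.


Stripping ratio = waste tonnage / ore tonnage
= 1963 / 855
= 2.2959

2.2959


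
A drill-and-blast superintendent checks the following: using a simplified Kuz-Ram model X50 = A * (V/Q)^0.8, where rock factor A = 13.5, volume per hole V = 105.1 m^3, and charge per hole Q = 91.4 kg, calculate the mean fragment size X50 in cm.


Compute V/Q:
V/Q = 105.1 / 91.4 = 1.149890591
Raise to the power 0.8:
(V/Q)^0.8 = 1.149890591^0.8 = 1.118214749
Multiply by A:
X50 = 13.5 * 1.118214749
= 15.0959 cm

15.0959 cm


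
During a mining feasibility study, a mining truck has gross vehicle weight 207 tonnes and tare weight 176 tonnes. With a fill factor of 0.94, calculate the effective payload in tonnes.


Maximum payload = gross - tare
= 207 - 176 = 31 tonnes
Effective payload = max payload * fill factor
= 31 * 0.94
= 29.14 tonnes

29.14 tonnes


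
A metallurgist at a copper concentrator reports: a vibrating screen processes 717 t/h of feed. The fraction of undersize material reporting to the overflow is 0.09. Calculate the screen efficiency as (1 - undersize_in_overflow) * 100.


91.0%

Screen efficiency = (1 - fraction of undersize in overflow) * 100
= (1 - 0.09) * 100
= 0.91 * 100
= 91.0%


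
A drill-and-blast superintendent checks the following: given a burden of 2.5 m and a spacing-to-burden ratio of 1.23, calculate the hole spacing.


Spacing = burden * ratio
= 2.5 * 1.23
= 3.075 m

3.075 m


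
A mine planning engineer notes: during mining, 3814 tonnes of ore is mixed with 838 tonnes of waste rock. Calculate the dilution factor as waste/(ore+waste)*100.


Total material = ore + waste
= 3814 + 838 = 4652 tonnes
Dilution = waste / total * 100
= 838 / 4652 * 100
= 0.1801375752 * 100
= 18.0138%

18.0138%


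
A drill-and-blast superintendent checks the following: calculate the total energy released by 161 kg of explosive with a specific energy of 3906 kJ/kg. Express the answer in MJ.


Energy = mass * specific_energy / 1000
= 161 * 3906 / 1000
= 628866 / 1000
= 628.866 MJ

628.866 MJ


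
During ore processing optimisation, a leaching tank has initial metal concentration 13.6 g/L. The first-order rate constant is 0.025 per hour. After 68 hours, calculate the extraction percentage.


Compute the exponent:
-k * t = -0.025 * 68 = -1.7
Remaining concentration:
C = 13.6 * exp(-1.7)
= 13.6 * 0.1826835241
= 2.484495927 g/L
Extracted = 13.6 - 2.484495927 = 11.11550407 g/L
Extraction % = 11.11550407 / 13.6 * 100
= 81.7316%

81.7316%


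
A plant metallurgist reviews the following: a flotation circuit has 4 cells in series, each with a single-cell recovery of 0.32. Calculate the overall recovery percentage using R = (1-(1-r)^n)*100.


78.6186%

Complement of single-cell recovery:
1 - r = 1 - 0.32 = 0.68
Raise to power n:
(1 - r)^4 = 0.68^4 = 0.21381376
Overall recovery:
R = (1 - 0.21381376) * 100
= 78.6186%


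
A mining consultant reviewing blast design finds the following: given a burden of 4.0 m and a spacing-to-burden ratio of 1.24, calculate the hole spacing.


Spacing = burden * ratio
= 4.0 * 1.24
= 4.96 m

4.96 m


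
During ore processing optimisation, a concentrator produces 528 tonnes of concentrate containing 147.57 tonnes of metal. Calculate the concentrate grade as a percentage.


27.9489%

Grade = (metal in concentrate / concentrate mass) * 100
= (147.57 / 528) * 100
= 0.2794886364 * 100
= 27.9489%


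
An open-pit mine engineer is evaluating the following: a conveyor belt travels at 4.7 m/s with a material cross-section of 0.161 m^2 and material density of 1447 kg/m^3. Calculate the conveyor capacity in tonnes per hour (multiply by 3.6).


Volumetric flow = speed * area
= 4.7 * 0.161 = 0.7567 m^3/s
Mass flow = volumetric * density
= 0.7567 * 1447 = 1094.9449 kg/s
Convert to t/h: multiply by 3.6
Capacity = 1094.9449 * 3.6
= 3941.8016 t/h

3941.8016 t/h


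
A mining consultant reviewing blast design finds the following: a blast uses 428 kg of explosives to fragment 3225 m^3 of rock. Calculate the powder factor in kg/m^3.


0.1327 kg/m^3

Powder factor = explosive mass / rock volume
= 428 / 3225
= 0.1327 kg/m^3


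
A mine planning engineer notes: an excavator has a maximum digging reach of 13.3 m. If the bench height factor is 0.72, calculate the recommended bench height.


9.576 m

Bench height = reach * factor
= 13.3 * 0.72
= 9.576 m


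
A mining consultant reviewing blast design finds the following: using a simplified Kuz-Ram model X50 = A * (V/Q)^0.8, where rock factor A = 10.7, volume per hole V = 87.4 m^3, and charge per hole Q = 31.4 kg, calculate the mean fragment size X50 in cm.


Compute V/Q:
V/Q = 87.4 / 31.4 = 2.78343949
Raise to the power 0.8:
(V/Q)^0.8 = 2.78343949^0.8 = 2.268116864
Multiply by A:
X50 = 10.7 * 2.268116864
= 24.2689 cm

24.2689 cm
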